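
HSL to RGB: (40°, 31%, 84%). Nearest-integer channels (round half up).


H=40°, S=0.31, L=0.84
C = (1-|2L-1|)×S = (1-|0.68|)×0.31 = 0.0992
H' = H/60 = 40/60 ≈ 0.6667; X = C×(1-|H' mod 2 - 1|) ≈ 0.0661
m = L - C/2 = 0.84 - 0.0496 = 0.7904
Sector ⌊H'⌋ = 0 → (R',G',B') = (0.0992, ≈0.0661, 0.0)
RGB = ((R'+m)×255, (G'+m)×255, (B'+m)×255) = (226.848, 218.416, 201.552)
Round half up → RGB(227, 218, 202)


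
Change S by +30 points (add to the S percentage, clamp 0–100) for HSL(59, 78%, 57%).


Original S = 78%
Adjustment = +30 percentage points
New S = 78 + (30) = 108
Clamp to [0, 100] → 100
= HSL(59°, 100%, 57%)


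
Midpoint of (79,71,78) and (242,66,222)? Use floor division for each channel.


Midpoint: each channel = ⌊(C₁+C₂)/2⌋
R: ⌊(79+242)/2⌋ = 160
G: ⌊(71+66)/2⌋ = 68
B: ⌊(78+222)/2⌋ = 150
= RGB(160, 68, 150)


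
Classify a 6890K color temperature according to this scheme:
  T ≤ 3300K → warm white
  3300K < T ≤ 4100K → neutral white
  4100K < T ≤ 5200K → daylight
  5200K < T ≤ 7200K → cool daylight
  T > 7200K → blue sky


Temperature: 6890K
5200K < 6890K ≤ 7200K → cool daylight
Classification: cool daylight


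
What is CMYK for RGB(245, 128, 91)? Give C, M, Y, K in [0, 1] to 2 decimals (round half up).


R'=245/255≈0.9608, G'=128/255≈0.5020, B'=91/255≈0.3569
K = 1 - max(R',G',B') = 1 - 245/255 = 10/255 = 0.03921… → 0.04
(1-R'-K)/(1-K) simplifies to (max-R)/max with max = 245:
C = (245-245)/245 = 0/245 = 0 → 0.00
M = (245-128)/245 = 117/245 = 0.47755… → 0.48
Y = (245-91)/245 = 154/245 = 0.62857… → 0.63
= CMYK(0.00, 0.48, 0.63, 0.04)


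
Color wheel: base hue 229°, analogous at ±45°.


Base hue: 229°
Left analog: (229 - 45) mod 360 = 184°
Right analog: (229 + 45) mod 360 = 274°
Analogous hues = 184° and 274°


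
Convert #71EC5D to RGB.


71 → 113 (R)
EC → 236 (G)
5D → 93 (B)
= RGB(113, 236, 93)


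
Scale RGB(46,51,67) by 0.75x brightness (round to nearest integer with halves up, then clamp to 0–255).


Multiply each channel by 0.75, round half up, clamp to [0, 255]
R: 46×0.75 = 34.5 → round → 35
G: 51×0.75 = 38.25 → round → 38
B: 67×0.75 = 50.25 → round → 50
= RGB(35, 38, 50)


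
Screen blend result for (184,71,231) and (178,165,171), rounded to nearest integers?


Screen: C = 255 - (255-A)×(255-B)/255, rounded to nearest integer
R: 255 - (255-184)×(255-178)/255 = 255 - 5467/255 ≈ 255 - 21.439 = 233.561 → 234
G: 255 - (255-71)×(255-165)/255 = 255 - 16560/255 ≈ 255 - 64.941 = 190.059 → 190
B: 255 - (255-231)×(255-171)/255 = 255 - 2016/255 ≈ 255 - 7.906 = 247.094 → 247
= RGB(234, 190, 247)


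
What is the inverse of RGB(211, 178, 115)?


Invert: (255-R, 255-G, 255-B)
R: 255-211 = 44
G: 255-178 = 77
B: 255-115 = 140
= RGB(44, 77, 140)


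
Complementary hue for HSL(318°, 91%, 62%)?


Complement = opposite side of color wheel = hue + 180°
H' = (318 + 180) mod 360 = 138°
S and L unchanged.
= HSL(138°, 91%, 62%)


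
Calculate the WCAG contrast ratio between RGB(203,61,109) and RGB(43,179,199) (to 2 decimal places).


Linearize each sRGB channel c=v/255: c/12.92 if c ≤ 0.04045 else ((c+0.055)/1.055)^2.4
L = 0.2126×R_lin + 0.7152×G_lin + 0.0722×B_lin
Color 1 (203,61,109):
  R=203: 203/255≈0.7961 > 0.04045 → ((0.7961+0.055)/1.055)^2.4 ≈ 0.59720
  G=61: 61/255≈0.2392 > 0.04045 → ((0.2392+0.055)/1.055)^2.4 ≈ 0.04667
  B=109: 109/255≈0.4275 > 0.04045 → ((0.4275+0.055)/1.055)^2.4 ≈ 0.15293
  L1 = 0.2126×0.59720 + 0.7152×0.04667 + 0.0722×0.15293 ≈ 0.17138
Color 2 (43,179,199):
  R=43: 43/255≈0.1686 > 0.04045 → ((0.1686+0.055)/1.055)^2.4 ≈ 0.02416
  G=179: 179/255≈0.7020 > 0.04045 → ((0.7020+0.055)/1.055)^2.4 ≈ 0.45079
  B=199: 199/255≈0.7804 > 0.04045 → ((0.7804+0.055)/1.055)^2.4 ≈ 0.57112
  L2 = 0.2126×0.02416 + 0.7152×0.45079 + 0.0722×0.57112 ≈ 0.36877
Lighter = 0.36877, Darker = 0.17138
Ratio = (L_lighter + 0.05) / (L_darker + 0.05)
Ratio = (0.36877 + 0.05) / (0.17138 + 0.05) = 0.41877 / 0.22138 ≈ 1.8916
Ratio ≈ 1.89:1


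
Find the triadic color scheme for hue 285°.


Triadic: equally spaced at 120° intervals
H1 = 285°
H2 = (285 + 120) mod 360 = 45°
H3 = (285 + 240) mod 360 = 165°
Triadic = 285°, 45°, 165°


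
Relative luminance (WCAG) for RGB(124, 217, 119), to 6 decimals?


Linearize each channel (sRGB transfer function): c = v/255; c_lin = c/12.92 if c ≤ 0.04045, else ((c+0.055)/1.055)^2.4
  R: 124/255 ≈ 0.486275 > 0.04045 → ((0.486275+0.055)/1.055)^2.4 ≈ 0.201556
  G: 217/255 ≈ 0.850980 > 0.04045 → ((0.850980+0.055)/1.055)^2.4 ≈ 0.693872
  B: 119/255 ≈ 0.466667 > 0.04045 → ((0.466667+0.055)/1.055)^2.4 ≈ 0.184475
R_lin = 0.201556, G_lin = 0.693872, B_lin = 0.184475
L = 0.2126×R + 0.7152×G + 0.0722×B
L = 0.2126×0.201556 + 0.7152×0.693872 + 0.0722×0.184475
L ≈ 0.552427


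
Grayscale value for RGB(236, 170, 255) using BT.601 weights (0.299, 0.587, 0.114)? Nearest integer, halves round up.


Gray = 0.299×R + 0.587×G + 0.114×B
Gray = 0.299×236 + 0.587×170 + 0.114×255
Gray = 70.564 + 99.790 + 29.070
Gray = 199.424 → round half up → 199
Gray = 199


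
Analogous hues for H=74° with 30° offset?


Base hue: 74°
Left analog: (74 - 30) mod 360 = 44°
Right analog: (74 + 30) mod 360 = 104°
Analogous hues = 44° and 104°


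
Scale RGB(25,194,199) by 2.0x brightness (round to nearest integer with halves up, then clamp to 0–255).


Multiply each channel by 2.0, round half up, clamp to [0, 255]
R: 25×2.0 = 50
G: 194×2.0 = 388 → clamp → 255
B: 199×2.0 = 398 → clamp → 255
= RGB(50, 255, 255)


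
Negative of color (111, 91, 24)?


Invert: (255-R, 255-G, 255-B)
R: 255-111 = 144
G: 255-91 = 164
B: 255-24 = 231
= RGB(144, 164, 231)


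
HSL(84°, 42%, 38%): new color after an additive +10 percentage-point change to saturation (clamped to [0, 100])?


Original S = 42%
Adjustment = +10 percentage points
New S = 42 + (10) = 52
Clamp to [0, 100] → 52
= HSL(84°, 52%, 38%)


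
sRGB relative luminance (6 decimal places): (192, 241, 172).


Linearize each channel (sRGB transfer function): c = v/255; c_lin = c/12.92 if c ≤ 0.04045, else ((c+0.055)/1.055)^2.4
  R: 192/255 ≈ 0.752941 > 0.04045 → ((0.752941+0.055)/1.055)^2.4 ≈ 0.527115
  G: 241/255 ≈ 0.945098 > 0.04045 → ((0.945098+0.055)/1.055)^2.4 ≈ 0.879622
  B: 172/255 ≈ 0.674510 > 0.04045 → ((0.674510+0.055)/1.055)^2.4 ≈ 0.412543
R_lin = 0.527115, G_lin = 0.879622, B_lin = 0.412543
L = 0.2126×R + 0.7152×G + 0.0722×B
L = 0.2126×0.527115 + 0.7152×0.879622 + 0.0722×0.412543
L ≈ 0.770956


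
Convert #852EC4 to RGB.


85 → 133 (R)
2E → 46 (G)
C4 → 196 (B)
= RGB(133, 46, 196)


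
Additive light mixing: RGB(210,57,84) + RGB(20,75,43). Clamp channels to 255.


Additive: each channel = min(255, C₁+C₂)
R: 210+20 = 230 → 230
G: 57+75 = 132 → 132
B: 84+43 = 127 → 127
= RGB(230, 132, 127)


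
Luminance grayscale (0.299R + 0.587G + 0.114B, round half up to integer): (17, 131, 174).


Gray = 0.299×R + 0.587×G + 0.114×B
Gray = 0.299×17 + 0.587×131 + 0.114×174
Gray = 5.083 + 76.897 + 19.836
Gray = 101.816 → round half up → 102
Gray = 102


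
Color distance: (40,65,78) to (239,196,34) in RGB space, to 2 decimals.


d = √[(R₁-R₂)² + (G₁-G₂)² + (B₁-B₂)²]
d = √[(40-239)² + (65-196)² + (78-34)²]
d = √[39601 + 17161 + 1936]
d = √58698
d ≈ 242.28


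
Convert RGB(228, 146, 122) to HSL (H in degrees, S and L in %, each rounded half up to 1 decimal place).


Normalize: R'=228/255≈0.8941, G'=146/255≈0.5725, B'=122/255≈0.4784
Max=228/255, Min=122/255, Δ=Max-Min=106/255
L = (Max+Min)/2 = (228+122)/510 = 350/510 = 0.68627… → L = 68.6%
L > 0.5 → S = Δ/(2-Max-Min) = 106/(510-228-122) = 106/160 = 0.6625 → S = 66.3%
(the 1/255 factors cancel in S and H, so raw channel differences can be used)
Max is R' → H = 60 × (((G-B)/Δ) mod 6) = 60 × (((146-122)/106) mod 6)
  24/106 = 0.2264…
  H = 60 × 0.2264… = 13.584…° → H = 13.6°
= HSL(13.6°, 66.3%, 68.6%)


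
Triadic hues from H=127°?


Triadic: equally spaced at 120° intervals
H1 = 127°
H2 = (127 + 120) mod 360 = 247°
H3 = (127 + 240) mod 360 = 7°
Triadic = 127°, 247°, 7°


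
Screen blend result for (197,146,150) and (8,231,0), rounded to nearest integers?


Screen: C = 255 - (255-A)×(255-B)/255, rounded to nearest integer
R: 255 - (255-197)×(255-8)/255 = 255 - 14326/255 ≈ 255 - 56.180 = 198.820 → 199
G: 255 - (255-146)×(255-231)/255 = 255 - 2616/255 ≈ 255 - 10.259 = 244.741 → 245
B: 255 - (255-150)×(255-0)/255 = 255 - 26775/255 ≈ 255 - 105.000 = 150.000 → 150
= RGB(199, 245, 150)


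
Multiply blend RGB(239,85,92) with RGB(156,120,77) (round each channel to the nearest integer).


Multiply: C = A×B/255, rounded to nearest integer
R: 239×156/255 = 37284/255 ≈ 146.212 → 146
G: 85×120/255 = 10200/255 ≈ 40.000 → 40
B: 92×77/255 = 7084/255 ≈ 27.780 → 28
= RGB(146, 40, 28)


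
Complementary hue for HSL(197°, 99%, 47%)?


Complement = opposite side of color wheel = hue + 180°
H' = (197 + 180) mod 360 = 17°
S and L unchanged.
= HSL(17°, 99%, 47%)


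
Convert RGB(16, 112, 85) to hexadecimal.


R = 16 → 10 (hex)
G = 112 → 70 (hex)
B = 85 → 55 (hex)
Hex = #107055


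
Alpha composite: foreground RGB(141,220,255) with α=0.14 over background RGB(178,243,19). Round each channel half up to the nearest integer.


C = α×F + (1-α)×B, with 1-α = 0.86
R: 0.14×141 + 0.86×178 = 19.74 + 153.08 = 172.82 → 173
G: 0.14×220 + 0.86×243 = 30.80 + 208.98 = 239.78 → 240
B: 0.14×255 + 0.86×19 = 35.70 + 16.34 = 52.04 → 52
= RGB(173, 240, 52)


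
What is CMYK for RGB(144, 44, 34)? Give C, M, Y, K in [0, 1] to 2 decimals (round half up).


R'=144/255≈0.5647, G'=44/255≈0.1725, B'=34/255≈0.1333
K = 1 - max(R',G',B') = 1 - 144/255 = 111/255 = 0.43529… → 0.44
(1-R'-K)/(1-K) simplifies to (max-R)/max with max = 144:
C = (144-144)/144 = 0/144 = 0 → 0.00
M = (144-44)/144 = 100/144 = 0.69444… → 0.69
Y = (144-34)/144 = 110/144 = 0.76388… → 0.76
= CMYK(0.00, 0.69, 0.76, 0.44)


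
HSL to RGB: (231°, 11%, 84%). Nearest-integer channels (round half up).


H=231°, S=0.11, L=0.84
C = (1-|2L-1|)×S = (1-|0.68|)×0.11 = 0.0352
H' = H/60 = 231/60 ≈ 3.8500; X = C×(1-|H' mod 2 - 1|) = 0.00528
m = L - C/2 = 0.84 - 0.0176 = 0.8224
Sector ⌊H'⌋ = 3 → (R',G',B') = (0.0, 0.00528, 0.0352)
RGB = ((R'+m)×255, (G'+m)×255, (B'+m)×255) = (209.712, 211.0584, 218.688)
Round half up → RGB(210, 211, 219)


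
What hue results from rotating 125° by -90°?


New hue = (H + rotation) mod 360
New hue = (125 -90) mod 360
= 35 mod 360
= 35°


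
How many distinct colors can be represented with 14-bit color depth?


Colors = 2^bits = 2^14
= 16,384 colors


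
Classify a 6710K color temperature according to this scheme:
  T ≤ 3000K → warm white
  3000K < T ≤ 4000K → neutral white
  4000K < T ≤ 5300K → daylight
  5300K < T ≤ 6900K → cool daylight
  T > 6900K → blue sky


Temperature: 6710K
5300K < 6710K ≤ 6900K → cool daylight
Classification: cool daylight


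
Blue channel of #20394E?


Color: #20394E
R = 20 = 32
G = 39 = 57
B = 4E = 78
Blue = 78


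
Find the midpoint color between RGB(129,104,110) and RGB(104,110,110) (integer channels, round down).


Midpoint: each channel = ⌊(C₁+C₂)/2⌋
R: ⌊(129+104)/2⌋ = 116
G: ⌊(104+110)/2⌋ = 107
B: ⌊(110+110)/2⌋ = 110
= RGB(116, 107, 110)


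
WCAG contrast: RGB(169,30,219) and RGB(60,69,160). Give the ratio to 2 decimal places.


Linearize each sRGB channel c=v/255: c/12.92 if c ≤ 0.04045 else ((c+0.055)/1.055)^2.4
L = 0.2126×R_lin + 0.7152×G_lin + 0.0722×B_lin
Color 1 (169,30,219):
  R=169: 169/255≈0.6627 > 0.04045 → ((0.6627+0.055)/1.055)^2.4 ≈ 0.39676
  G=30: 30/255≈0.1176 > 0.04045 → ((0.1176+0.055)/1.055)^2.4 ≈ 0.01298
  B=219: 219/255≈0.8588 > 0.04045 → ((0.8588+0.055)/1.055)^2.4 ≈ 0.70838
  L1 = 0.2126×0.39676 + 0.7152×0.01298 + 0.0722×0.70838 ≈ 0.14478
Color 2 (60,69,160):
  R=60: 60/255≈0.2353 > 0.04045 → ((0.2353+0.055)/1.055)^2.4 ≈ 0.04519
  G=69: 69/255≈0.2706 > 0.04045 → ((0.2706+0.055)/1.055)^2.4 ≈ 0.05951
  B=160: 160/255≈0.6275 > 0.04045 → ((0.6275+0.055)/1.055)^2.4 ≈ 0.35153
  L2 = 0.2126×0.04519 + 0.7152×0.05951 + 0.0722×0.35153 ≈ 0.07755
Lighter = 0.14478, Darker = 0.07755
Ratio = (L_lighter + 0.05) / (L_darker + 0.05)
Ratio = (0.14478 + 0.05) / (0.07755 + 0.05) = 0.19478 / 0.12755 ≈ 1.5271
Ratio ≈ 1.53:1


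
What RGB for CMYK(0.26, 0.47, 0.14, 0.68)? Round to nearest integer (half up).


R = 255 × (1-C) × (1-K) = 255 × 0.74 × 0.32 = 60.384 → 60
G = 255 × (1-M) × (1-K) = 255 × 0.53 × 0.32 = 43.248 → 43
B = 255 × (1-Y) × (1-K) = 255 × 0.86 × 0.32 = 70.176 → 70
= RGB(60, 43, 70)


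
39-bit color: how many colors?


Colors = 2^bits = 2^39
= 549,755,813,888 colors


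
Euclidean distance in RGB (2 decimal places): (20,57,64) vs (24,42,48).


d = √[(R₁-R₂)² + (G₁-G₂)² + (B₁-B₂)²]
d = √[(20-24)² + (57-42)² + (64-48)²]
d = √[16 + 225 + 256]
d = √497
d ≈ 22.29


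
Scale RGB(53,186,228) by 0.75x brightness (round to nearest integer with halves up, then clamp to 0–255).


Multiply each channel by 0.75, round half up, clamp to [0, 255]
R: 53×0.75 = 39.75 → round → 40
G: 186×0.75 = 139.5 → round → 140
B: 228×0.75 = 171
= RGB(40, 140, 171)


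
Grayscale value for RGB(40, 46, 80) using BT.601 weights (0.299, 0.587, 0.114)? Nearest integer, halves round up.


Gray = 0.299×R + 0.587×G + 0.114×B
Gray = 0.299×40 + 0.587×46 + 0.114×80
Gray = 11.960 + 27.002 + 9.120
Gray = 48.082 → round half up → 48
Gray = 48


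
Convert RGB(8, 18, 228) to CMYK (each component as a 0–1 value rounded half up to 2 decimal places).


R'=8/255≈0.0314, G'=18/255≈0.0706, B'=228/255≈0.8941
K = 1 - max(R',G',B') = 1 - 228/255 = 27/255 = 0.10588… → 0.11
(1-R'-K)/(1-K) simplifies to (max-R)/max with max = 228:
C = (228-8)/228 = 220/228 = 0.96491… → 0.96
M = (228-18)/228 = 210/228 = 0.92105… → 0.92
Y = (228-228)/228 = 0/228 = 0 → 0.00
= CMYK(0.96, 0.92, 0.00, 0.11)


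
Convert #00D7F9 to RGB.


00 → 0 (R)
D7 → 215 (G)
F9 → 249 (B)
= RGB(0, 215, 249)


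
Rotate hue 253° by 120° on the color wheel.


New hue = (H + rotation) mod 360
New hue = (253 + 120) mod 360
= 373 mod 360
= 13°


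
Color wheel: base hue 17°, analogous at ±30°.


Base hue: 17°
Left analog: (17 - 30) mod 360 = 347°
Right analog: (17 + 30) mod 360 = 47°
Analogous hues = 347° and 47°


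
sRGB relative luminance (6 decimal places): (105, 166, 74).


Linearize each channel (sRGB transfer function): c = v/255; c_lin = c/12.92 if c ≤ 0.04045, else ((c+0.055)/1.055)^2.4
  R: 105/255 ≈ 0.411765 > 0.04045 → ((0.411765+0.055)/1.055)^2.4 ≈ 0.141263
  G: 166/255 ≈ 0.650980 > 0.04045 → ((0.650980+0.055)/1.055)^2.4 ≈ 0.381326
  B: 74/255 ≈ 0.290196 > 0.04045 → ((0.290196+0.055)/1.055)^2.4 ≈ 0.068478
R_lin = 0.141263, G_lin = 0.381326, B_lin = 0.068478
L = 0.2126×R + 0.7152×G + 0.0722×B
L = 0.2126×0.141263 + 0.7152×0.381326 + 0.0722×0.068478
L ≈ 0.307701


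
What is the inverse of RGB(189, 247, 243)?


Invert: (255-R, 255-G, 255-B)
R: 255-189 = 66
G: 255-247 = 8
B: 255-243 = 12
= RGB(66, 8, 12)


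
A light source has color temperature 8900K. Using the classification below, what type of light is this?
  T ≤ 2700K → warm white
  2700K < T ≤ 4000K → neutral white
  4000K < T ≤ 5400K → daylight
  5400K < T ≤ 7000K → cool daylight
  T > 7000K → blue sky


Temperature: 8900K
8900K > 7000K → blue sky
Classification: blue sky


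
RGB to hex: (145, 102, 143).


R = 145 → 91 (hex)
G = 102 → 66 (hex)
B = 143 → 8F (hex)
Hex = #91668F


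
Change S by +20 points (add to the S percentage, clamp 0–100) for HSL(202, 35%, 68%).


Original S = 35%
Adjustment = +20 percentage points
New S = 35 + (20) = 55
Clamp to [0, 100] → 55
= HSL(202°, 55%, 68%)


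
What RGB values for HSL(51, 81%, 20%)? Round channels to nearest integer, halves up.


H=51°, S=0.81, L=0.20
C = (1-|2L-1|)×S = (1-|-0.60|)×0.81 = 0.324
H' = H/60 = 51/60 ≈ 0.8500; X = C×(1-|H' mod 2 - 1|) = 0.2754
m = L - C/2 = 0.20 - 0.162 = 0.038
Sector ⌊H'⌋ = 0 → (R',G',B') = (0.324, 0.2754, 0.0)
RGB = ((R'+m)×255, (G'+m)×255, (B'+m)×255) = (92.31, 79.917, 9.69)
Round half up → RGB(92, 80, 10)


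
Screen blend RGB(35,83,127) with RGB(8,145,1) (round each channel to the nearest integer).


Screen: C = 255 - (255-A)×(255-B)/255, rounded to nearest integer
R: 255 - (255-35)×(255-8)/255 = 255 - 54340/255 ≈ 255 - 213.098 = 41.902 → 42
G: 255 - (255-83)×(255-145)/255 = 255 - 18920/255 ≈ 255 - 74.196 = 180.804 → 181
B: 255 - (255-127)×(255-1)/255 = 255 - 32512/255 ≈ 255 - 127.498 = 127.502 → 128
= RGB(42, 181, 128)


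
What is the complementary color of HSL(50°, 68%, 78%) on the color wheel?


Complement = opposite side of color wheel = hue + 180°
H' = (50 + 180) mod 360 = 230°
S and L unchanged.
= HSL(230°, 68%, 78%)


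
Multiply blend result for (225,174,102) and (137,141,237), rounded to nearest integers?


Multiply: C = A×B/255, rounded to nearest integer
R: 225×137/255 = 30825/255 ≈ 120.882 → 121
G: 174×141/255 = 24534/255 ≈ 96.212 → 96
B: 102×237/255 = 24174/255 ≈ 94.800 → 95
= RGB(121, 96, 95)


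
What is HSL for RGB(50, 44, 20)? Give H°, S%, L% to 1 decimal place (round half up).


Normalize: R'=50/255≈0.1961, G'=44/255≈0.1725, B'=20/255≈0.0784
Max=50/255, Min=20/255, Δ=Max-Min=30/255
L = (Max+Min)/2 = (50+20)/510 = 70/510 = 0.13725… → L = 13.7%
L ≤ 0.5 → S = Δ/(Max+Min) = 30/(50+20) = 30/70 = 0.42857… → S = 42.9%
(the 1/255 factors cancel in S and H, so raw channel differences can be used)
Max is R' → H = 60 × (((G-B)/Δ) mod 6) = 60 × (((44-20)/30) mod 6)
  24/30 = 0.8
  H = 60 × 0.8 = 48° → H = 48.0°
= HSL(48.0°, 42.9%, 13.7%)


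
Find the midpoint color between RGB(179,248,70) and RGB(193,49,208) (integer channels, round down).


Midpoint: each channel = ⌊(C₁+C₂)/2⌋
R: ⌊(179+193)/2⌋ = 186
G: ⌊(248+49)/2⌋ = 148
B: ⌊(70+208)/2⌋ = 139
= RGB(186, 148, 139)


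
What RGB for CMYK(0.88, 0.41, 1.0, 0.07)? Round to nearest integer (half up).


R = 255 × (1-C) × (1-K) = 255 × 0.12 × 0.93 = 28.458 → 28
G = 255 × (1-M) × (1-K) = 255 × 0.59 × 0.93 = 139.9185 → 140
B = 255 × (1-Y) × (1-K) = 255 × 0.00 × 0.93 = 0
= RGB(28, 140, 0)


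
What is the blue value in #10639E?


Color: #10639E
R = 10 = 16
G = 63 = 99
B = 9E = 158
Blue = 158


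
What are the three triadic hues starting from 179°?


Triadic: equally spaced at 120° intervals
H1 = 179°
H2 = (179 + 120) mod 360 = 299°
H3 = (179 + 240) mod 360 = 59°
Triadic = 179°, 299°, 59°


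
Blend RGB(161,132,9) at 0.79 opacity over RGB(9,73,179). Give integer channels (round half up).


C = α×F + (1-α)×B, with 1-α = 0.21
R: 0.79×161 + 0.21×9 = 127.19 + 1.89 = 129.08 → 129
G: 0.79×132 + 0.21×73 = 104.28 + 15.33 = 119.61 → 120
B: 0.79×9 + 0.21×179 = 7.11 + 37.59 = 44.70 → 45
= RGB(129, 120, 45)


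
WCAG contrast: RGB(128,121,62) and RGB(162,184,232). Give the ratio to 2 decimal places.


Linearize each sRGB channel c=v/255: c/12.92 if c ≤ 0.04045 else ((c+0.055)/1.055)^2.4
L = 0.2126×R_lin + 0.7152×G_lin + 0.0722×B_lin
Color 1 (128,121,62):
  R=128: 128/255≈0.5020 > 0.04045 → ((0.5020+0.055)/1.055)^2.4 ≈ 0.21586
  G=121: 121/255≈0.4745 > 0.04045 → ((0.4745+0.055)/1.055)^2.4 ≈ 0.19120
  B=62: 62/255≈0.2431 > 0.04045 → ((0.2431+0.055)/1.055)^2.4 ≈ 0.04817
  L1 = 0.2126×0.21586 + 0.7152×0.19120 + 0.0722×0.04817 ≈ 0.18612
Color 2 (162,184,232):
  R=162: 162/255≈0.6353 > 0.04045 → ((0.6353+0.055)/1.055)^2.4 ≈ 0.36131
  G=184: 184/255≈0.7216 > 0.04045 → ((0.7216+0.055)/1.055)^2.4 ≈ 0.47932
  B=232: 232/255≈0.9098 > 0.04045 → ((0.9098+0.055)/1.055)^2.4 ≈ 0.80695
  L2 = 0.2126×0.36131 + 0.7152×0.47932 + 0.0722×0.80695 ≈ 0.47789
Lighter = 0.47789, Darker = 0.18612
Ratio = (L_lighter + 0.05) / (L_darker + 0.05)
Ratio = (0.47789 + 0.05) / (0.18612 + 0.05) = 0.52789 / 0.23612 ≈ 2.2357
Ratio ≈ 2.24:1


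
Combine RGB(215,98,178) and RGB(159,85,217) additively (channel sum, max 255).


Additive: each channel = min(255, C₁+C₂)
R: 215+159 = 374 → 255
G: 98+85 = 183 → 183
B: 178+217 = 395 → 255
= RGB(255, 183, 255)


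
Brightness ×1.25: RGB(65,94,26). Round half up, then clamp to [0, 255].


Multiply each channel by 1.25, round half up, clamp to [0, 255]
R: 65×1.25 = 81.25 → round → 81
G: 94×1.25 = 117.5 → round → 118
B: 26×1.25 = 32.5 → round → 33
= RGB(81, 118, 33)


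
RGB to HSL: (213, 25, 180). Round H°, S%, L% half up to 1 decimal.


Normalize: R'=213/255≈0.8353, G'=25/255≈0.0980, B'=180/255≈0.7059
Max=213/255, Min=25/255, Δ=Max-Min=188/255
L = (Max+Min)/2 = (213+25)/510 = 238/510 = 0.46666… → L = 46.7%
L ≤ 0.5 → S = Δ/(Max+Min) = 188/(213+25) = 188/238 = 0.78991… → S = 79.0%
(the 1/255 factors cancel in S and H, so raw channel differences can be used)
Max is R' → H = 60 × (((G-B)/Δ) mod 6) = 60 × (((25-180)/188) mod 6)
  (-155)/188 = -0.8244…; negative, so add 6 → 5.1755…
  H = 60 × 5.1755… = 310.531…° → H = 310.5°
= HSL(310.5°, 79.0%, 46.7%)


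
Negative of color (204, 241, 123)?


Invert: (255-R, 255-G, 255-B)
R: 255-204 = 51
G: 255-241 = 14
B: 255-123 = 132
= RGB(51, 14, 132)


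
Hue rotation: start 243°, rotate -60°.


New hue = (H + rotation) mod 360
New hue = (243 -60) mod 360
= 183 mod 360
= 183°


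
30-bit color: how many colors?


Colors = 2^bits = 2^30
= 1,073,741,824 colors


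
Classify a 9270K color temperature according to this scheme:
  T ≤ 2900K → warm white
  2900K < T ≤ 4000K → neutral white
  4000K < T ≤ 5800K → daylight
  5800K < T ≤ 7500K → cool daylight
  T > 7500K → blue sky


Temperature: 9270K
9270K > 7500K → blue sky
Classification: blue sky


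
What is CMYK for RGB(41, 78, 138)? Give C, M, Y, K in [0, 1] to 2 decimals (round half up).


R'=41/255≈0.1608, G'=78/255≈0.3059, B'=138/255≈0.5412
K = 1 - max(R',G',B') = 1 - 138/255 = 117/255 = 0.45882… → 0.46
(1-R'-K)/(1-K) simplifies to (max-R)/max with max = 138:
C = (138-41)/138 = 97/138 = 0.70289… → 0.70
M = (138-78)/138 = 60/138 = 0.43478… → 0.43
Y = (138-138)/138 = 0/138 = 0 → 0.00
= CMYK(0.70, 0.43, 0.00, 0.46)


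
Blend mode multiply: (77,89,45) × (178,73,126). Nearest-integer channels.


Multiply: C = A×B/255, rounded to nearest integer
R: 77×178/255 = 13706/255 ≈ 53.749 → 54
G: 89×73/255 = 6497/255 ≈ 25.478 → 25
B: 45×126/255 = 5670/255 ≈ 22.235 → 22
= RGB(54, 25, 22)


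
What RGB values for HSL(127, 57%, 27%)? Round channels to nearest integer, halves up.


H=127°, S=0.57, L=0.27
C = (1-|2L-1|)×S = (1-|-0.46|)×0.57 = 0.3078
H' = H/60 = 127/60 ≈ 2.1167; X = C×(1-|H' mod 2 - 1|) = 0.03591
m = L - C/2 = 0.27 - 0.1539 = 0.1161
Sector ⌊H'⌋ = 2 → (R',G',B') = (0.0, 0.3078, 0.03591)
RGB = ((R'+m)×255, (G'+m)×255, (B'+m)×255) = (29.6055, 108.0945, 38.76255)
Round half up → RGB(30, 108, 39)


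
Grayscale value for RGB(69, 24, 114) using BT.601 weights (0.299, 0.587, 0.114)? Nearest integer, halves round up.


Gray = 0.299×R + 0.587×G + 0.114×B
Gray = 0.299×69 + 0.587×24 + 0.114×114
Gray = 20.631 + 14.088 + 12.996
Gray = 47.715 → round half up → 48
Gray = 48


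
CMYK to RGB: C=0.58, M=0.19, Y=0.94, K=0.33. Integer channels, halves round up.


R = 255 × (1-C) × (1-K) = 255 × 0.42 × 0.67 = 71.757 → 72
G = 255 × (1-M) × (1-K) = 255 × 0.81 × 0.67 = 138.3885 → 138
B = 255 × (1-Y) × (1-K) = 255 × 0.06 × 0.67 = 10.251 → 10
= RGB(72, 138, 10)


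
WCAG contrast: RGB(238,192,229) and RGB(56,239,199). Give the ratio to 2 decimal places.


Linearize each sRGB channel c=v/255: c/12.92 if c ≤ 0.04045 else ((c+0.055)/1.055)^2.4
L = 0.2126×R_lin + 0.7152×G_lin + 0.0722×B_lin
Color 1 (238,192,229):
  R=238: 238/255≈0.9333 > 0.04045 → ((0.9333+0.055)/1.055)^2.4 ≈ 0.85499
  G=192: 192/255≈0.7529 > 0.04045 → ((0.7529+0.055)/1.055)^2.4 ≈ 0.52712
  B=229: 229/255≈0.8980 > 0.04045 → ((0.8980+0.055)/1.055)^2.4 ≈ 0.78354
  L1 = 0.2126×0.85499 + 0.7152×0.52712 + 0.0722×0.78354 ≈ 0.61534
Color 2 (56,239,199):
  R=56: 56/255≈0.2196 > 0.04045 → ((0.2196+0.055)/1.055)^2.4 ≈ 0.03955
  G=239: 239/255≈0.9373 > 0.04045 → ((0.9373+0.055)/1.055)^2.4 ≈ 0.86316
  B=199: 199/255≈0.7804 > 0.04045 → ((0.7804+0.055)/1.055)^2.4 ≈ 0.57112
  L2 = 0.2126×0.03955 + 0.7152×0.86316 + 0.0722×0.57112 ≈ 0.66697
Lighter = 0.66697, Darker = 0.61534
Ratio = (L_lighter + 0.05) / (L_darker + 0.05)
Ratio = (0.66697 + 0.05) / (0.61534 + 0.05) = 0.71697 / 0.66534 ≈ 1.0776
Ratio ≈ 1.08:1


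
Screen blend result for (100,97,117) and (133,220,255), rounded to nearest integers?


Screen: C = 255 - (255-A)×(255-B)/255, rounded to nearest integer
R: 255 - (255-100)×(255-133)/255 = 255 - 18910/255 ≈ 255 - 74.157 = 180.843 → 181
G: 255 - (255-97)×(255-220)/255 = 255 - 5530/255 ≈ 255 - 21.686 = 233.314 → 233
B: 255 - (255-117)×(255-255)/255 = 255 - 0/255 ≈ 255 - 0.000 = 255.000 → 255
= RGB(181, 233, 255)


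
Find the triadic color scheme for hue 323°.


Triadic: equally spaced at 120° intervals
H1 = 323°
H2 = (323 + 120) mod 360 = 83°
H3 = (323 + 240) mod 360 = 203°
Triadic = 323°, 83°, 203°


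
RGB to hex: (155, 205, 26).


R = 155 → 9B (hex)
G = 205 → CD (hex)
B = 26 → 1A (hex)
Hex = #9BCD1A


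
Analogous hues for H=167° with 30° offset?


Base hue: 167°
Left analog: (167 - 30) mod 360 = 137°
Right analog: (167 + 30) mod 360 = 197°
Analogous hues = 137° and 197°


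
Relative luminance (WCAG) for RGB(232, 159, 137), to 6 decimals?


Linearize each channel (sRGB transfer function): c = v/255; c_lin = c/12.92 if c ≤ 0.04045, else ((c+0.055)/1.055)^2.4
  R: 232/255 ≈ 0.909804 > 0.04045 → ((0.909804+0.055)/1.055)^2.4 ≈ 0.806952
  G: 159/255 ≈ 0.623529 > 0.04045 → ((0.623529+0.055)/1.055)^2.4 ≈ 0.346704
  B: 137/255 ≈ 0.537255 > 0.04045 → ((0.537255+0.055)/1.055)^2.4 ≈ 0.250158
R_lin = 0.806952, G_lin = 0.346704, B_lin = 0.250158
L = 0.2126×R + 0.7152×G + 0.0722×B
L = 0.2126×0.806952 + 0.7152×0.346704 + 0.0722×0.250158
L ≈ 0.437582


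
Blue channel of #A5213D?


Color: #A5213D
R = A5 = 165
G = 21 = 33
B = 3D = 61
Blue = 61


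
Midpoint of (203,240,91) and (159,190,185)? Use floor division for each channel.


Midpoint: each channel = ⌊(C₁+C₂)/2⌋
R: ⌊(203+159)/2⌋ = 181
G: ⌊(240+190)/2⌋ = 215
B: ⌊(91+185)/2⌋ = 138
= RGB(181, 215, 138)


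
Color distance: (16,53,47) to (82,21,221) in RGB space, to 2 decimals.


d = √[(R₁-R₂)² + (G₁-G₂)² + (B₁-B₂)²]
d = √[(16-82)² + (53-21)² + (47-221)²]
d = √[4356 + 1024 + 30276]
d = √35656
d ≈ 188.83


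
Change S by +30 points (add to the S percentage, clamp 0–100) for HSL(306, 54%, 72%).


Original S = 54%
Adjustment = +30 percentage points
New S = 54 + (30) = 84
Clamp to [0, 100] → 84
= HSL(306°, 84%, 72%)


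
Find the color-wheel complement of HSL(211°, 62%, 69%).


Complement = opposite side of color wheel = hue + 180°
H' = (211 + 180) mod 360 = 31°
S and L unchanged.
= HSL(31°, 62%, 69%)


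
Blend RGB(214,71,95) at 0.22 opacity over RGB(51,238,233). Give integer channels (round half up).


C = α×F + (1-α)×B, with 1-α = 0.78
R: 0.22×214 + 0.78×51 = 47.08 + 39.78 = 86.86 → 87
G: 0.22×71 + 0.78×238 = 15.62 + 185.64 = 201.26 → 201
B: 0.22×95 + 0.78×233 = 20.90 + 181.74 = 202.64 → 203
= RGB(87, 201, 203)


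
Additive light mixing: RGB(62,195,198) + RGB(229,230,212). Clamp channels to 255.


Additive: each channel = min(255, C₁+C₂)
R: 62+229 = 291 → 255
G: 195+230 = 425 → 255
B: 198+212 = 410 → 255
= RGB(255, 255, 255)


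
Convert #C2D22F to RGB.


C2 → 194 (R)
D2 → 210 (G)
2F → 47 (B)
= RGB(194, 210, 47)


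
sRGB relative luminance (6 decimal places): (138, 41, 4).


Linearize each channel (sRGB transfer function): c = v/255; c_lin = c/12.92 if c ≤ 0.04045, else ((c+0.055)/1.055)^2.4
  R: 138/255 ≈ 0.541176 > 0.04045 → ((0.541176+0.055)/1.055)^2.4 ≈ 0.254152
  G: 41/255 ≈ 0.160784 > 0.04045 → ((0.160784+0.055)/1.055)^2.4 ≈ 0.022174
  B: 4/255 ≈ 0.015686 ≤ 0.04045 → 0.015686/12.92 ≈ 0.001214
R_lin = 0.254152, G_lin = 0.022174, B_lin = 0.001214
L = 0.2126×R + 0.7152×G + 0.0722×B
L = 0.2126×0.254152 + 0.7152×0.022174 + 0.0722×0.001214
L ≈ 0.069979


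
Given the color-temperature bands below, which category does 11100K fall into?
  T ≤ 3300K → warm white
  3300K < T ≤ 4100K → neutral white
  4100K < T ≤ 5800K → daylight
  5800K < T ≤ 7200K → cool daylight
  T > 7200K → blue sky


Temperature: 11100K
11100K > 7200K → blue sky
Classification: blue sky


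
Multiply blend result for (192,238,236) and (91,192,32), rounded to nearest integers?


Multiply: C = A×B/255, rounded to nearest integer
R: 192×91/255 = 17472/255 ≈ 68.518 → 69
G: 238×192/255 = 45696/255 ≈ 179.200 → 179
B: 236×32/255 = 7552/255 ≈ 29.616 → 30
= RGB(69, 179, 30)


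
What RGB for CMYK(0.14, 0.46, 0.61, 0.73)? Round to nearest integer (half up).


R = 255 × (1-C) × (1-K) = 255 × 0.86 × 0.27 = 59.211 → 59
G = 255 × (1-M) × (1-K) = 255 × 0.54 × 0.27 = 37.179 → 37
B = 255 × (1-Y) × (1-K) = 255 × 0.39 × 0.27 = 26.8515 → 27
= RGB(59, 37, 27)


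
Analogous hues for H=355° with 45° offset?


Base hue: 355°
Left analog: (355 - 45) mod 360 = 310°
Right analog: (355 + 45) mod 360 = 40°
Analogous hues = 310° and 40°


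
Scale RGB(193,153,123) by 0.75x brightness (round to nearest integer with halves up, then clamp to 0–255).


Multiply each channel by 0.75, round half up, clamp to [0, 255]
R: 193×0.75 = 144.75 → round → 145
G: 153×0.75 = 114.75 → round → 115
B: 123×0.75 = 92.25 → round → 92
= RGB(145, 115, 92)


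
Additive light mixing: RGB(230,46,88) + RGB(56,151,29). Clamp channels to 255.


Additive: each channel = min(255, C₁+C₂)
R: 230+56 = 286 → 255
G: 46+151 = 197 → 197
B: 88+29 = 117 → 117
= RGB(255, 197, 117)


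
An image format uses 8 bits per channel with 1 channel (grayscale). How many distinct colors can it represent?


Total bits = 8 bits/channel × 1 channels = 8 bits
Distinct colors = 2^8
= 256 colors


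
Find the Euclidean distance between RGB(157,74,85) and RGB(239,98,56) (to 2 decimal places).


d = √[(R₁-R₂)² + (G₁-G₂)² + (B₁-B₂)²]
d = √[(157-239)² + (74-98)² + (85-56)²]
d = √[6724 + 576 + 841]
d = √8141
d ≈ 90.23


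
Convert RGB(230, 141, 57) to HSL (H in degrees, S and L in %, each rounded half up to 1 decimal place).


Normalize: R'=230/255≈0.9020, G'=141/255≈0.5529, B'=57/255≈0.2235
Max=230/255, Min=57/255, Δ=Max-Min=173/255
L = (Max+Min)/2 = (230+57)/510 = 287/510 = 0.56274… → L = 56.3%
L > 0.5 → S = Δ/(2-Max-Min) = 173/(510-230-57) = 173/223 = 0.77578… → S = 77.6%
(the 1/255 factors cancel in S and H, so raw channel differences can be used)
Max is R' → H = 60 × (((G-B)/Δ) mod 6) = 60 × (((141-57)/173) mod 6)
  84/173 = 0.4855…
  H = 60 × 0.4855… = 29.132…° → H = 29.1°
= HSL(29.1°, 77.6%, 56.3%)


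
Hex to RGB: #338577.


33 → 51 (R)
85 → 133 (G)
77 → 119 (B)
= RGB(51, 133, 119)


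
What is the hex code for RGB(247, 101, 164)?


R = 247 → F7 (hex)
G = 101 → 65 (hex)
B = 164 → A4 (hex)
Hex = #F765A4


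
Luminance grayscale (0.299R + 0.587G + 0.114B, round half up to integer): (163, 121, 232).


Gray = 0.299×R + 0.587×G + 0.114×B
Gray = 0.299×163 + 0.587×121 + 0.114×232
Gray = 48.737 + 71.027 + 26.448
Gray = 146.212 → round half up → 146
Gray = 146


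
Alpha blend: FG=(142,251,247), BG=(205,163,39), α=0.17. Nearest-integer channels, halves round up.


C = α×F + (1-α)×B, with 1-α = 0.83
R: 0.17×142 + 0.83×205 = 24.14 + 170.15 = 194.29 → 194
G: 0.17×251 + 0.83×163 = 42.67 + 135.29 = 177.96 → 178
B: 0.17×247 + 0.83×39 = 41.99 + 32.37 = 74.36 → 74
= RGB(194, 178, 74)


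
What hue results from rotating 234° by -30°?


New hue = (H + rotation) mod 360
New hue = (234 -30) mod 360
= 204 mod 360
= 204°


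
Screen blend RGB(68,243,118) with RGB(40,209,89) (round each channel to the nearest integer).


Screen: C = 255 - (255-A)×(255-B)/255, rounded to nearest integer
R: 255 - (255-68)×(255-40)/255 = 255 - 40205/255 ≈ 255 - 157.667 = 97.333 → 97
G: 255 - (255-243)×(255-209)/255 = 255 - 552/255 ≈ 255 - 2.165 = 252.835 → 253
B: 255 - (255-118)×(255-89)/255 = 255 - 22742/255 ≈ 255 - 89.184 = 165.816 → 166
= RGB(97, 253, 166)


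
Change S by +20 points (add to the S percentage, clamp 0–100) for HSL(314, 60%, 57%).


Original S = 60%
Adjustment = +20 percentage points
New S = 60 + (20) = 80
Clamp to [0, 100] → 80
= HSL(314°, 80%, 57%)


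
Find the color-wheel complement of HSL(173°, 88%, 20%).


Complement = opposite side of color wheel = hue + 180°
H' = (173 + 180) mod 360 = 353°
S and L unchanged.
= HSL(353°, 88%, 20%)


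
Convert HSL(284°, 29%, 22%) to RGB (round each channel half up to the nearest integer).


H=284°, S=0.29, L=0.22
C = (1-|2L-1|)×S = (1-|-0.56|)×0.29 = 0.1276
H' = H/60 = 284/60 ≈ 4.7333; X = C×(1-|H' mod 2 - 1|) ≈ 0.0936
m = L - C/2 = 0.22 - 0.0638 = 0.1562
Sector ⌊H'⌋ = 4 → (R',G',B') = (≈0.0936, 0.0, 0.1276)
RGB = ((R'+m)×255, (G'+m)×255, (B'+m)×255) = (63.6922, 39.831, 72.369)
Round half up → RGB(64, 40, 72)


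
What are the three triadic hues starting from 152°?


Triadic: equally spaced at 120° intervals
H1 = 152°
H2 = (152 + 120) mod 360 = 272°
H3 = (152 + 240) mod 360 = 32°
Triadic = 152°, 272°, 32°


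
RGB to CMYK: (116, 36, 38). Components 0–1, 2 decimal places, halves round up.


R'=116/255≈0.4549, G'=36/255≈0.1412, B'=38/255≈0.1490
K = 1 - max(R',G',B') = 1 - 116/255 = 139/255 = 0.54509… → 0.55
(1-R'-K)/(1-K) simplifies to (max-R)/max with max = 116:
C = (116-116)/116 = 0/116 = 0 → 0.00
M = (116-36)/116 = 80/116 = 0.68965… → 0.69
Y = (116-38)/116 = 78/116 = 0.67241… → 0.67
= CMYK(0.00, 0.69, 0.67, 0.55)


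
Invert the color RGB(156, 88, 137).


Invert: (255-R, 255-G, 255-B)
R: 255-156 = 99
G: 255-88 = 167
B: 255-137 = 118
= RGB(99, 167, 118)


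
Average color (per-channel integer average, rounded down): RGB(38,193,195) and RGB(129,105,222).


Midpoint: each channel = ⌊(C₁+C₂)/2⌋
R: ⌊(38+129)/2⌋ = 83
G: ⌊(193+105)/2⌋ = 149
B: ⌊(195+222)/2⌋ = 208
= RGB(83, 149, 208)


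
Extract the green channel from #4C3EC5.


Color: #4C3EC5
R = 4C = 76
G = 3E = 62
B = C5 = 197
Green = 62


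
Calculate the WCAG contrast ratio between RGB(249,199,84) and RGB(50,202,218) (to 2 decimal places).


Linearize each sRGB channel c=v/255: c/12.92 if c ≤ 0.04045 else ((c+0.055)/1.055)^2.4
L = 0.2126×R_lin + 0.7152×G_lin + 0.0722×B_lin
Color 1 (249,199,84):
  R=249: 249/255≈0.9765 > 0.04045 → ((0.9765+0.055)/1.055)^2.4 ≈ 0.94731
  G=199: 199/255≈0.7804 > 0.04045 → ((0.7804+0.055)/1.055)^2.4 ≈ 0.57112
  B=84: 84/255≈0.3294 > 0.04045 → ((0.3294+0.055)/1.055)^2.4 ≈ 0.08866
  L1 = 0.2126×0.94731 + 0.7152×0.57112 + 0.0722×0.08866 ≈ 0.61627
Color 2 (50,202,218):
  R=50: 50/255≈0.1961 > 0.04045 → ((0.1961+0.055)/1.055)^2.4 ≈ 0.03190
  G=202: 202/255≈0.7922 > 0.04045 → ((0.7922+0.055)/1.055)^2.4 ≈ 0.59062
  B=218: 218/255≈0.8549 > 0.04045 → ((0.8549+0.055)/1.055)^2.4 ≈ 0.70110
  L2 = 0.2126×0.03190 + 0.7152×0.59062 + 0.0722×0.70110 ≈ 0.47981
Lighter = 0.61627, Darker = 0.47981
Ratio = (L_lighter + 0.05) / (L_darker + 0.05)
Ratio = (0.61627 + 0.05) / (0.47981 + 0.05) = 0.66627 / 0.52981 ≈ 1.2576
Ratio ≈ 1.26:1


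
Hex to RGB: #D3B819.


D3 → 211 (R)
B8 → 184 (G)
19 → 25 (B)
= RGB(211, 184, 25)


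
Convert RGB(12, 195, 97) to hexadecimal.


R = 12 → 0C (hex)
G = 195 → C3 (hex)
B = 97 → 61 (hex)
Hex = #0CC361


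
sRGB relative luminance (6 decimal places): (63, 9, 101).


Linearize each channel (sRGB transfer function): c = v/255; c_lin = c/12.92 if c ≤ 0.04045, else ((c+0.055)/1.055)^2.4
  R: 63/255 ≈ 0.247059 > 0.04045 → ((0.247059+0.055)/1.055)^2.4 ≈ 0.049707
  G: 9/255 ≈ 0.035294 ≤ 0.04045 → 0.035294/12.92 ≈ 0.002732
  B: 101/255 ≈ 0.396078 > 0.04045 → ((0.396078+0.055)/1.055)^2.4 ≈ 0.130136
R_lin = 0.049707, G_lin = 0.002732, B_lin = 0.130136
L = 0.2126×R + 0.7152×G + 0.0722×B
L = 0.2126×0.049707 + 0.7152×0.002732 + 0.0722×0.130136
L ≈ 0.021917


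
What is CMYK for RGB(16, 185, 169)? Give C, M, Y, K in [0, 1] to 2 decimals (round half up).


R'=16/255≈0.0627, G'=185/255≈0.7255, B'=169/255≈0.6627
K = 1 - max(R',G',B') = 1 - 185/255 = 70/255 = 0.27450… → 0.27
(1-R'-K)/(1-K) simplifies to (max-R)/max with max = 185:
C = (185-16)/185 = 169/185 = 0.91351… → 0.91
M = (185-185)/185 = 0/185 = 0 → 0.00
Y = (185-169)/185 = 16/185 = 0.08648… → 0.09
= CMYK(0.91, 0.00, 0.09, 0.27)


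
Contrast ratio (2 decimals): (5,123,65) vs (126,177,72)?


Linearize each sRGB channel c=v/255: c/12.92 if c ≤ 0.04045 else ((c+0.055)/1.055)^2.4
L = 0.2126×R_lin + 0.7152×G_lin + 0.0722×B_lin
Color 1 (5,123,65):
  R=5: 5/255≈0.0196 ≤ 0.04045 → 0.0196/12.92 ≈ 0.00152
  G=123: 123/255≈0.4824 > 0.04045 → ((0.4824+0.055)/1.055)^2.4 ≈ 0.19807
  B=65: 65/255≈0.2549 > 0.04045 → ((0.2549+0.055)/1.055)^2.4 ≈ 0.05286
  L1 = 0.2126×0.00152 + 0.7152×0.19807 + 0.0722×0.05286 ≈ 0.14580
Color 2 (126,177,72):
  R=126: 126/255≈0.4941 > 0.04045 → ((0.4941+0.055)/1.055)^2.4 ≈ 0.20864
  G=177: 177/255≈0.6941 > 0.04045 → ((0.6941+0.055)/1.055)^2.4 ≈ 0.43966
  B=72: 72/255≈0.2824 > 0.04045 → ((0.2824+0.055)/1.055)^2.4 ≈ 0.06480
  L2 = 0.2126×0.20864 + 0.7152×0.43966 + 0.0722×0.06480 ≈ 0.36348
Lighter = 0.36348, Darker = 0.14580
Ratio = (L_lighter + 0.05) / (L_darker + 0.05)
Ratio = (0.36348 + 0.05) / (0.14580 + 0.05) = 0.41348 / 0.19580 ≈ 2.1118
Ratio ≈ 2.11:1


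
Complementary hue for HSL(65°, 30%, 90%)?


Complement = opposite side of color wheel = hue + 180°
H' = (65 + 180) mod 360 = 245°
S and L unchanged.
= HSL(245°, 30%, 90%)


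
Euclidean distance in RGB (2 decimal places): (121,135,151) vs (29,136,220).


d = √[(R₁-R₂)² + (G₁-G₂)² + (B₁-B₂)²]
d = √[(121-29)² + (135-136)² + (151-220)²]
d = √[8464 + 1 + 4761]
d = √13226
d ≈ 115.00


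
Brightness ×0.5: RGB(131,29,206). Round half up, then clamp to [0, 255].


Multiply each channel by 0.5, round half up, clamp to [0, 255]
R: 131×0.5 = 65.5 → round → 66
G: 29×0.5 = 14.5 → round → 15
B: 206×0.5 = 103
= RGB(66, 15, 103)


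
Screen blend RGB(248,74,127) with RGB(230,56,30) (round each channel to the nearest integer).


Screen: C = 255 - (255-A)×(255-B)/255, rounded to nearest integer
R: 255 - (255-248)×(255-230)/255 = 255 - 175/255 ≈ 255 - 0.686 = 254.314 → 254
G: 255 - (255-74)×(255-56)/255 = 255 - 36019/255 ≈ 255 - 141.251 = 113.749 → 114
B: 255 - (255-127)×(255-30)/255 = 255 - 28800/255 ≈ 255 - 112.941 = 142.059 → 142
= RGB(254, 114, 142)


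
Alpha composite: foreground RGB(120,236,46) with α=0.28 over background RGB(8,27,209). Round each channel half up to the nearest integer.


C = α×F + (1-α)×B, with 1-α = 0.72
R: 0.28×120 + 0.72×8 = 33.60 + 5.76 = 39.36 → 39
G: 0.28×236 + 0.72×27 = 66.08 + 19.44 = 85.52 → 86
B: 0.28×46 + 0.72×209 = 12.88 + 150.48 = 163.36 → 163
= RGB(39, 86, 163)
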